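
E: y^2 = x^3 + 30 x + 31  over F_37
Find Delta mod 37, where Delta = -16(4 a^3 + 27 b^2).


4 a^3 + 27 b^2 = 4*30^3 + 27*31^2 = 108000 + 25947 = 133947
Delta = -16 * (133947) = -2143152
Delta mod 37 = 36

Delta = 36 (mod 37)


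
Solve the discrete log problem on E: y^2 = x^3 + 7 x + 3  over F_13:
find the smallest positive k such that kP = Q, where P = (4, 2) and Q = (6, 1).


Enumerate multiples of P until we hit Q = (6, 1):
  1P = (4, 2)
  2P = (8, 8)
  3P = (0, 4)
  4P = (6, 12)
  5P = (2, 8)
  6P = (3, 8)
  7P = (3, 5)
  8P = (2, 5)
  9P = (6, 1)
Match found at i = 9.

k = 9


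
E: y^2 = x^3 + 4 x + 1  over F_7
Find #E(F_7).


For each x in F_7, count y with y^2 = x^3 + 4 x + 1 mod 7:
  x = 0: RHS = 1, y in [1, 6]  -> 2 point(s)
  x = 4: RHS = 4, y in [2, 5]  -> 2 point(s)
Affine points: 4. Add the point at infinity: total = 5.

#E(F_7) = 5


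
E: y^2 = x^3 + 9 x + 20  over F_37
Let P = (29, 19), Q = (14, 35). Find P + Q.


P != Q, so use the chord formula.
s = (y2 - y1) / (x2 - x1) = (16) / (22) mod 37 = 31
x3 = s^2 - x1 - x2 mod 37 = 31^2 - 29 - 14 = 30
y3 = s (x1 - x3) - y1 mod 37 = 31 * (29 - 30) - 19 = 24

P + Q = (30, 24)


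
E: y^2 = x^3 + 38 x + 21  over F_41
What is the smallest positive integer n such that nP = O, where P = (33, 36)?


Compute successive multiples of P until we hit O:
  1P = (33, 36)
  2P = (12, 14)
  3P = (5, 7)
  4P = (40, 8)
  5P = (25, 14)
  6P = (29, 16)
  7P = (4, 27)
  8P = (2, 33)
  ... (continuing to 37P)
  37P = O

ord(P) = 37


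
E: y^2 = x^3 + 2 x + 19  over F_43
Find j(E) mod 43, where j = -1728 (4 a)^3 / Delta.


Delta = -16(4 a^3 + 27 b^2) mod 43 = 13
-1728 * (4 a)^3 = -1728 * (4*2)^3 mod 43 = 32
j = 32 * 13^(-1) mod 43 = 19

j = 19 (mod 43)


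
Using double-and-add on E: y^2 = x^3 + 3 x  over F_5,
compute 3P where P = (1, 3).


k = 3 = 11_2 (binary, LSB first: 11)
Double-and-add from P = (1, 3):
  bit 0 = 1: acc = O + (1, 3) = (1, 3)
  bit 1 = 1: acc = (1, 3) + (4, 4) = (4, 1)

3P = (4, 1)


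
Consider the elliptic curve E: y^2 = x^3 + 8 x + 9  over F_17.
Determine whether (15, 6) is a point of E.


Check whether y^2 = x^3 + 8 x + 9 (mod 17) for (x, y) = (15, 6).
LHS: y^2 = 6^2 mod 17 = 2
RHS: x^3 + 8 x + 9 = 15^3 + 8*15 + 9 mod 17 = 2
LHS = RHS

Yes, on the curve


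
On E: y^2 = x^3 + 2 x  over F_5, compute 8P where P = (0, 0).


k = 8 = 1000_2 (binary, LSB first: 0001)
Double-and-add from P = (0, 0):
  bit 0 = 0: acc unchanged = O
  bit 1 = 0: acc unchanged = O
  bit 2 = 0: acc unchanged = O
  bit 3 = 1: acc = O + O = O

8P = O


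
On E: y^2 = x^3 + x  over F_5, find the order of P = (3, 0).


Compute successive multiples of P until we hit O:
  1P = (3, 0)
  2P = O

ord(P) = 2


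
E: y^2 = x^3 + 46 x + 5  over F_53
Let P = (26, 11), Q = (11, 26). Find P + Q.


P != Q, so use the chord formula.
s = (y2 - y1) / (x2 - x1) = (15) / (38) mod 53 = 52
x3 = s^2 - x1 - x2 mod 53 = 52^2 - 26 - 11 = 17
y3 = s (x1 - x3) - y1 mod 53 = 52 * (26 - 17) - 11 = 33

P + Q = (17, 33)


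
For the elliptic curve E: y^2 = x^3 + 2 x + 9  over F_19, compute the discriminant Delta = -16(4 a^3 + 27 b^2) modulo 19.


4 a^3 + 27 b^2 = 4*2^3 + 27*9^2 = 32 + 2187 = 2219
Delta = -16 * (2219) = -35504
Delta mod 19 = 7

Delta = 7 (mod 19)


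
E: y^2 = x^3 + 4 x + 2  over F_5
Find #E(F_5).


For each x in F_5, count y with y^2 = x^3 + 4 x + 2 mod 5:
  x = 3: RHS = 1, y in [1, 4]  -> 2 point(s)
Affine points: 2. Add the point at infinity: total = 3.

#E(F_5) = 3


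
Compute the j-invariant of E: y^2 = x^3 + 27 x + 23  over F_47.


Delta = -16(4 a^3 + 27 b^2) mod 47 = 15
-1728 * (4 a)^3 = -1728 * (4*27)^3 mod 47 = 10
j = 10 * 15^(-1) mod 47 = 32

j = 32 (mod 47)


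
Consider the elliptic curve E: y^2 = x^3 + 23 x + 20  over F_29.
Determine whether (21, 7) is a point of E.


Check whether y^2 = x^3 + 23 x + 20 (mod 29) for (x, y) = (21, 7).
LHS: y^2 = 7^2 mod 29 = 20
RHS: x^3 + 23 x + 20 = 21^3 + 23*21 + 20 mod 29 = 20
LHS = RHS

Yes, on the curve


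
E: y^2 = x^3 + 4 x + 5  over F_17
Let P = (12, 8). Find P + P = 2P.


Doubling: s = (3 x1^2 + a) / (2 y1)
s = (3*12^2 + 4) / (2*8) mod 17 = 6
x3 = s^2 - 2 x1 mod 17 = 6^2 - 2*12 = 12
y3 = s (x1 - x3) - y1 mod 17 = 6 * (12 - 12) - 8 = 9

2P = (12, 9)


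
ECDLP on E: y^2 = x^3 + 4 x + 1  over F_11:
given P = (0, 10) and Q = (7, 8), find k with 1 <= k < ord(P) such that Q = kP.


Enumerate multiples of P until we hit Q = (7, 8):
  1P = (0, 10)
  2P = (4, 9)
  3P = (5, 5)
  4P = (7, 8)
Match found at i = 4.

k = 4


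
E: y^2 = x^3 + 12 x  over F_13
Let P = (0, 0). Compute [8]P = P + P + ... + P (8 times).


k = 8 = 1000_2 (binary, LSB first: 0001)
Double-and-add from P = (0, 0):
  bit 0 = 0: acc unchanged = O
  bit 1 = 0: acc unchanged = O
  bit 2 = 0: acc unchanged = O
  bit 3 = 1: acc = O + O = O

8P = O


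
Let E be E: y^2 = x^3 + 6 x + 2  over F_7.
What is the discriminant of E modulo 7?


4 a^3 + 27 b^2 = 4*6^3 + 27*2^2 = 864 + 108 = 972
Delta = -16 * (972) = -15552
Delta mod 7 = 2

Delta = 2 (mod 7)


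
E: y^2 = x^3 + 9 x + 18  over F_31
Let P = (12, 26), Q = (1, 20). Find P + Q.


P != Q, so use the chord formula.
s = (y2 - y1) / (x2 - x1) = (25) / (20) mod 31 = 9
x3 = s^2 - x1 - x2 mod 31 = 9^2 - 12 - 1 = 6
y3 = s (x1 - x3) - y1 mod 31 = 9 * (12 - 6) - 26 = 28

P + Q = (6, 28)


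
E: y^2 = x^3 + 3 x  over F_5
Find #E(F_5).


For each x in F_5, count y with y^2 = x^3 + 3 x + 0 mod 5:
  x = 0: RHS = 0, y in [0]  -> 1 point(s)
  x = 1: RHS = 4, y in [2, 3]  -> 2 point(s)
  x = 2: RHS = 4, y in [2, 3]  -> 2 point(s)
  x = 3: RHS = 1, y in [1, 4]  -> 2 point(s)
  x = 4: RHS = 1, y in [1, 4]  -> 2 point(s)
Affine points: 9. Add the point at infinity: total = 10.

#E(F_5) = 10


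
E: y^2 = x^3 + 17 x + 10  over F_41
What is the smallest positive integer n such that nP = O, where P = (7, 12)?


Compute successive multiples of P until we hit O:
  1P = (7, 12)
  2P = (27, 29)
  3P = (15, 14)
  4P = (37, 1)
  5P = (39, 38)
  6P = (16, 14)
  7P = (14, 32)
  8P = (29, 13)
  ... (continuing to 22P)
  22P = O

ord(P) = 22


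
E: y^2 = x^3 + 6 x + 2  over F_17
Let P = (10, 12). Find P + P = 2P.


Doubling: s = (3 x1^2 + a) / (2 y1)
s = (3*10^2 + 6) / (2*12) mod 17 = 0
x3 = s^2 - 2 x1 mod 17 = 0^2 - 2*10 = 14
y3 = s (x1 - x3) - y1 mod 17 = 0 * (10 - 14) - 12 = 5

2P = (14, 5)


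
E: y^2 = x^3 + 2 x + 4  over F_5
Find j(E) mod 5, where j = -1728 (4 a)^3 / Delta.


Delta = -16(4 a^3 + 27 b^2) mod 5 = 1
-1728 * (4 a)^3 = -1728 * (4*2)^3 mod 5 = 4
j = 4 * 1^(-1) mod 5 = 4

j = 4 (mod 5)


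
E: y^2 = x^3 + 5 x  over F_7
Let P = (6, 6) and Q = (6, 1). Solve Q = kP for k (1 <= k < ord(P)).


Enumerate multiples of P until we hit Q = (6, 1):
  1P = (6, 6)
  2P = (4, 0)
  3P = (6, 1)
Match found at i = 3.

k = 3


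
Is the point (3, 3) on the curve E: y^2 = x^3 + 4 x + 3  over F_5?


Check whether y^2 = x^3 + 4 x + 3 (mod 5) for (x, y) = (3, 3).
LHS: y^2 = 3^2 mod 5 = 4
RHS: x^3 + 4 x + 3 = 3^3 + 4*3 + 3 mod 5 = 2
LHS != RHS

No, not on the curve


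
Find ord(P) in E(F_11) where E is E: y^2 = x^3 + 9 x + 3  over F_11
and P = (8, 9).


Compute successive multiples of P until we hit O:
  1P = (8, 9)
  2P = (10, 9)
  3P = (4, 2)
  4P = (0, 5)
  5P = (6, 3)
  6P = (6, 8)
  7P = (0, 6)
  8P = (4, 9)
  ... (continuing to 11P)
  11P = O

ord(P) = 11


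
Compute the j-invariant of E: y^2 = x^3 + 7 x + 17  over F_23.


Delta = -16(4 a^3 + 27 b^2) mod 23 = 9
-1728 * (4 a)^3 = -1728 * (4*7)^3 mod 23 = 16
j = 16 * 9^(-1) mod 23 = 12

j = 12 (mod 23)


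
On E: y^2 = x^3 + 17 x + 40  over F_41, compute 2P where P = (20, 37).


Doubling: s = (3 x1^2 + a) / (2 y1)
s = (3*20^2 + 17) / (2*37) mod 41 = 17
x3 = s^2 - 2 x1 mod 41 = 17^2 - 2*20 = 3
y3 = s (x1 - x3) - y1 mod 41 = 17 * (20 - 3) - 37 = 6

2P = (3, 6)


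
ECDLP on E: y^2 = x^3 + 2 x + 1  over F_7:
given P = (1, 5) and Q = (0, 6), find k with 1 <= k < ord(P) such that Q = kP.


Enumerate multiples of P until we hit Q = (0, 6):
  1P = (1, 5)
  2P = (0, 6)
Match found at i = 2.

k = 2


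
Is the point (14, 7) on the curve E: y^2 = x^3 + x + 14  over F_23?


Check whether y^2 = x^3 + 1 x + 14 (mod 23) for (x, y) = (14, 7).
LHS: y^2 = 7^2 mod 23 = 3
RHS: x^3 + 1 x + 14 = 14^3 + 1*14 + 14 mod 23 = 12
LHS != RHS

No, not on the curve


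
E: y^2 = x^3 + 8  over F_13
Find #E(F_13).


For each x in F_13, count y with y^2 = x^3 + 0 x + 8 mod 13:
  x = 1: RHS = 9, y in [3, 10]  -> 2 point(s)
  x = 2: RHS = 3, y in [4, 9]  -> 2 point(s)
  x = 3: RHS = 9, y in [3, 10]  -> 2 point(s)
  x = 5: RHS = 3, y in [4, 9]  -> 2 point(s)
  x = 6: RHS = 3, y in [4, 9]  -> 2 point(s)
  x = 7: RHS = 0, y in [0]  -> 1 point(s)
  x = 8: RHS = 0, y in [0]  -> 1 point(s)
  x = 9: RHS = 9, y in [3, 10]  -> 2 point(s)
  x = 11: RHS = 0, y in [0]  -> 1 point(s)
Affine points: 15. Add the point at infinity: total = 16.

#E(F_13) = 16


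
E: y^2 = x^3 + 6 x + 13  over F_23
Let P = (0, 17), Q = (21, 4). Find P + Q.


P != Q, so use the chord formula.
s = (y2 - y1) / (x2 - x1) = (10) / (21) mod 23 = 18
x3 = s^2 - x1 - x2 mod 23 = 18^2 - 0 - 21 = 4
y3 = s (x1 - x3) - y1 mod 23 = 18 * (0 - 4) - 17 = 3

P + Q = (4, 3)


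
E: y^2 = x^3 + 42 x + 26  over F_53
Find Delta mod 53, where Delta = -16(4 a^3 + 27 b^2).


4 a^3 + 27 b^2 = 4*42^3 + 27*26^2 = 296352 + 18252 = 314604
Delta = -16 * (314604) = -5033664
Delta mod 53 = 11

Delta = 11 (mod 53)


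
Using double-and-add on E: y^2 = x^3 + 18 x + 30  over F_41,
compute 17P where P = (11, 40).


k = 17 = 10001_2 (binary, LSB first: 10001)
Double-and-add from P = (11, 40):
  bit 0 = 1: acc = O + (11, 40) = (11, 40)
  bit 1 = 0: acc unchanged = (11, 40)
  bit 2 = 0: acc unchanged = (11, 40)
  bit 3 = 0: acc unchanged = (11, 40)
  bit 4 = 1: acc = (11, 40) + (24, 31) = (14, 22)

17P = (14, 22)


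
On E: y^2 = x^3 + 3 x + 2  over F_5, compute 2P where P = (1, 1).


Doubling: s = (3 x1^2 + a) / (2 y1)
s = (3*1^2 + 3) / (2*1) mod 5 = 3
x3 = s^2 - 2 x1 mod 5 = 3^2 - 2*1 = 2
y3 = s (x1 - x3) - y1 mod 5 = 3 * (1 - 2) - 1 = 1

2P = (2, 1)


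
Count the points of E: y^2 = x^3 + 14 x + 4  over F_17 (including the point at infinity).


For each x in F_17, count y with y^2 = x^3 + 14 x + 4 mod 17:
  x = 0: RHS = 4, y in [2, 15]  -> 2 point(s)
  x = 1: RHS = 2, y in [6, 11]  -> 2 point(s)
  x = 6: RHS = 15, y in [7, 10]  -> 2 point(s)
  x = 8: RHS = 16, y in [4, 13]  -> 2 point(s)
  x = 9: RHS = 9, y in [3, 14]  -> 2 point(s)
  x = 12: RHS = 13, y in [8, 9]  -> 2 point(s)
  x = 15: RHS = 2, y in [6, 11]  -> 2 point(s)
Affine points: 14. Add the point at infinity: total = 15.

#E(F_17) = 15


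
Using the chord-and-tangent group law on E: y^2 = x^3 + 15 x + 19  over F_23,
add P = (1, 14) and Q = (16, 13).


P != Q, so use the chord formula.
s = (y2 - y1) / (x2 - x1) = (22) / (15) mod 23 = 3
x3 = s^2 - x1 - x2 mod 23 = 3^2 - 1 - 16 = 15
y3 = s (x1 - x3) - y1 mod 23 = 3 * (1 - 15) - 14 = 13

P + Q = (15, 13)


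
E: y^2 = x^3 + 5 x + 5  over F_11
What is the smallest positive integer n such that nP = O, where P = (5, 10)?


Compute successive multiples of P until we hit O:
  1P = (5, 10)
  2P = (6, 8)
  3P = (4, 10)
  4P = (2, 1)
  5P = (2, 10)
  6P = (4, 1)
  7P = (6, 3)
  8P = (5, 1)
  ... (continuing to 9P)
  9P = O

ord(P) = 9


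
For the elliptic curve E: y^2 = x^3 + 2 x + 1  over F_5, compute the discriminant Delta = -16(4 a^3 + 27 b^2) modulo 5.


4 a^3 + 27 b^2 = 4*2^3 + 27*1^2 = 32 + 27 = 59
Delta = -16 * (59) = -944
Delta mod 5 = 1

Delta = 1 (mod 5)


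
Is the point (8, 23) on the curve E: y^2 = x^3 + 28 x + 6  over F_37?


Check whether y^2 = x^3 + 28 x + 6 (mod 37) for (x, y) = (8, 23).
LHS: y^2 = 23^2 mod 37 = 11
RHS: x^3 + 28 x + 6 = 8^3 + 28*8 + 6 mod 37 = 2
LHS != RHS

No, not on the curve


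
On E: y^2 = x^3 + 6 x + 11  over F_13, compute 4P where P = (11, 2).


k = 4 = 100_2 (binary, LSB first: 001)
Double-and-add from P = (11, 2):
  bit 0 = 0: acc unchanged = O
  bit 1 = 0: acc unchanged = O
  bit 2 = 1: acc = O + (11, 11) = (11, 11)

4P = (11, 11)


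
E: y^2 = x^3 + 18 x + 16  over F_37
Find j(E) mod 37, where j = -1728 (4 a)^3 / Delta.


Delta = -16(4 a^3 + 27 b^2) mod 37 = 9
-1728 * (4 a)^3 = -1728 * (4*18)^3 mod 37 = 23
j = 23 * 9^(-1) mod 37 = 19

j = 19 (mod 37)


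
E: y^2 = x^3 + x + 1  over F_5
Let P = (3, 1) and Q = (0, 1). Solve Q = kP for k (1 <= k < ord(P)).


Enumerate multiples of P until we hit Q = (0, 1):
  1P = (3, 1)
  2P = (0, 1)
Match found at i = 2.

k = 2


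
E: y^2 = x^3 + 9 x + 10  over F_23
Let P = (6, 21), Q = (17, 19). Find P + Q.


P != Q, so use the chord formula.
s = (y2 - y1) / (x2 - x1) = (21) / (11) mod 23 = 4
x3 = s^2 - x1 - x2 mod 23 = 4^2 - 6 - 17 = 16
y3 = s (x1 - x3) - y1 mod 23 = 4 * (6 - 16) - 21 = 8

P + Q = (16, 8)


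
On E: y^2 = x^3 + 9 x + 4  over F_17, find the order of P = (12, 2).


Compute successive multiples of P until we hit O:
  1P = (12, 2)
  2P = (9, 10)
  3P = (5, 2)
  4P = (0, 15)
  5P = (7, 11)
  6P = (6, 11)
  7P = (14, 1)
  8P = (4, 11)
  ... (continuing to 19P)
  19P = O

ord(P) = 19


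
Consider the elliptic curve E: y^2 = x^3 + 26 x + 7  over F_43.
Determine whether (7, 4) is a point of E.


Check whether y^2 = x^3 + 26 x + 7 (mod 43) for (x, y) = (7, 4).
LHS: y^2 = 4^2 mod 43 = 16
RHS: x^3 + 26 x + 7 = 7^3 + 26*7 + 7 mod 43 = 16
LHS = RHS

Yes, on the curve


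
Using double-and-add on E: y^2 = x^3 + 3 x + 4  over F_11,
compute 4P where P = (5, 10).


k = 4 = 100_2 (binary, LSB first: 001)
Double-and-add from P = (5, 10):
  bit 0 = 0: acc unchanged = O
  bit 1 = 0: acc unchanged = O
  bit 2 = 1: acc = O + (8, 10) = (8, 10)

4P = (8, 10)


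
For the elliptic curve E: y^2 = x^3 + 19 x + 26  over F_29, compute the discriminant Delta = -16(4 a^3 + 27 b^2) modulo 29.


4 a^3 + 27 b^2 = 4*19^3 + 27*26^2 = 27436 + 18252 = 45688
Delta = -16 * (45688) = -731008
Delta mod 29 = 24

Delta = 24 (mod 29)


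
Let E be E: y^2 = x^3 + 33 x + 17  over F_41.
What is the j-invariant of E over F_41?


Delta = -16(4 a^3 + 27 b^2) mod 41 = 6
-1728 * (4 a)^3 = -1728 * (4*33)^3 mod 41 = 13
j = 13 * 6^(-1) mod 41 = 9

j = 9 (mod 41)


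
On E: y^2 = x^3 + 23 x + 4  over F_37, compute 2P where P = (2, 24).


Doubling: s = (3 x1^2 + a) / (2 y1)
s = (3*2^2 + 23) / (2*24) mod 37 = 20
x3 = s^2 - 2 x1 mod 37 = 20^2 - 2*2 = 26
y3 = s (x1 - x3) - y1 mod 37 = 20 * (2 - 26) - 24 = 14

2P = (26, 14)


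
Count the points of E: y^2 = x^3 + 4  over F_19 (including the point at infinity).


For each x in F_19, count y with y^2 = x^3 + 0 x + 4 mod 19:
  x = 0: RHS = 4, y in [2, 17]  -> 2 point(s)
  x = 1: RHS = 5, y in [9, 10]  -> 2 point(s)
  x = 4: RHS = 11, y in [7, 12]  -> 2 point(s)
  x = 6: RHS = 11, y in [7, 12]  -> 2 point(s)
  x = 7: RHS = 5, y in [9, 10]  -> 2 point(s)
  x = 9: RHS = 11, y in [7, 12]  -> 2 point(s)
  x = 10: RHS = 16, y in [4, 15]  -> 2 point(s)
  x = 11: RHS = 5, y in [9, 10]  -> 2 point(s)
  x = 13: RHS = 16, y in [4, 15]  -> 2 point(s)
  x = 15: RHS = 16, y in [4, 15]  -> 2 point(s)
Affine points: 20. Add the point at infinity: total = 21.

#E(F_19) = 21


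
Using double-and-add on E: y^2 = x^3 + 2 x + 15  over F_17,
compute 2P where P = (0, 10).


k = 2 = 10_2 (binary, LSB first: 01)
Double-and-add from P = (0, 10):
  bit 0 = 0: acc unchanged = O
  bit 1 = 1: acc = O + (8, 13) = (8, 13)

2P = (8, 13)


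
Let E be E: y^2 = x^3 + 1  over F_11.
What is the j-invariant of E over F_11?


Delta = -16(4 a^3 + 27 b^2) mod 11 = 8
-1728 * (4 a)^3 = -1728 * (4*0)^3 mod 11 = 0
j = 0 * 8^(-1) mod 11 = 0

j = 0 (mod 11)


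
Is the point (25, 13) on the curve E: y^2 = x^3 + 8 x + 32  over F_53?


Check whether y^2 = x^3 + 8 x + 32 (mod 53) for (x, y) = (25, 13).
LHS: y^2 = 13^2 mod 53 = 10
RHS: x^3 + 8 x + 32 = 25^3 + 8*25 + 32 mod 53 = 10
LHS = RHS

Yes, on the curve


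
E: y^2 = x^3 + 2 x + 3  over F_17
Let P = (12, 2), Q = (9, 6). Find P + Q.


P != Q, so use the chord formula.
s = (y2 - y1) / (x2 - x1) = (4) / (14) mod 17 = 10
x3 = s^2 - x1 - x2 mod 17 = 10^2 - 12 - 9 = 11
y3 = s (x1 - x3) - y1 mod 17 = 10 * (12 - 11) - 2 = 8

P + Q = (11, 8)


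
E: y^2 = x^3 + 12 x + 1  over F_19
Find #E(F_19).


For each x in F_19, count y with y^2 = x^3 + 12 x + 1 mod 19:
  x = 0: RHS = 1, y in [1, 18]  -> 2 point(s)
  x = 3: RHS = 7, y in [8, 11]  -> 2 point(s)
  x = 6: RHS = 4, y in [2, 17]  -> 2 point(s)
  x = 8: RHS = 1, y in [1, 18]  -> 2 point(s)
  x = 10: RHS = 0, y in [0]  -> 1 point(s)
  x = 11: RHS = 1, y in [1, 18]  -> 2 point(s)
  x = 12: RHS = 11, y in [7, 12]  -> 2 point(s)
  x = 13: RHS = 17, y in [6, 13]  -> 2 point(s)
  x = 14: RHS = 6, y in [5, 14]  -> 2 point(s)
  x = 17: RHS = 7, y in [8, 11]  -> 2 point(s)
  x = 18: RHS = 7, y in [8, 11]  -> 2 point(s)
Affine points: 21. Add the point at infinity: total = 22.

#E(F_19) = 22


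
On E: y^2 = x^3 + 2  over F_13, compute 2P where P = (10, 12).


Doubling: s = (3 x1^2 + a) / (2 y1)
s = (3*10^2 + 0) / (2*12) mod 13 = 6
x3 = s^2 - 2 x1 mod 13 = 6^2 - 2*10 = 3
y3 = s (x1 - x3) - y1 mod 13 = 6 * (10 - 3) - 12 = 4

2P = (3, 4)


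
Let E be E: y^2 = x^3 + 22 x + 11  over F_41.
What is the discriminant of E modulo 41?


4 a^3 + 27 b^2 = 4*22^3 + 27*11^2 = 42592 + 3267 = 45859
Delta = -16 * (45859) = -733744
Delta mod 41 = 33

Delta = 33 (mod 41)


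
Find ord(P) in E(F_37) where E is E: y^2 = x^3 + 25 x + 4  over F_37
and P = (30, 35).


Compute successive multiples of P until we hit O:
  1P = (30, 35)
  2P = (13, 11)
  3P = (28, 7)
  4P = (27, 7)
  5P = (26, 27)
  6P = (22, 18)
  7P = (19, 30)
  8P = (9, 25)
  ... (continuing to 38P)
  38P = O

ord(P) = 38


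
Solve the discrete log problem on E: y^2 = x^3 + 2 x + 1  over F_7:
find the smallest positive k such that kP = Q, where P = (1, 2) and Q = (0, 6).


Enumerate multiples of P until we hit Q = (0, 6):
  1P = (1, 2)
  2P = (0, 1)
  3P = (0, 6)
Match found at i = 3.

k = 3


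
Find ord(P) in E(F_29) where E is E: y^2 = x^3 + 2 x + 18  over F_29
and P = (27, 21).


Compute successive multiples of P until we hit O:
  1P = (27, 21)
  2P = (17, 21)
  3P = (14, 8)
  4P = (18, 17)
  5P = (20, 24)
  6P = (10, 9)
  7P = (22, 3)
  8P = (15, 28)
  ... (continuing to 35P)
  35P = O

ord(P) = 35


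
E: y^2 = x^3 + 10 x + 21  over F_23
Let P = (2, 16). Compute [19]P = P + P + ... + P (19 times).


k = 19 = 10011_2 (binary, LSB first: 11001)
Double-and-add from P = (2, 16):
  bit 0 = 1: acc = O + (2, 16) = (2, 16)
  bit 1 = 1: acc = (2, 16) + (21, 4) = (9, 9)
  bit 2 = 0: acc unchanged = (9, 9)
  bit 3 = 0: acc unchanged = (9, 9)
  bit 4 = 1: acc = (9, 9) + (19, 20) = (13, 5)

19P = (13, 5)


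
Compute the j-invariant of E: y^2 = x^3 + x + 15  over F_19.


Delta = -16(4 a^3 + 27 b^2) mod 19 = 16
-1728 * (4 a)^3 = -1728 * (4*1)^3 mod 19 = 7
j = 7 * 16^(-1) mod 19 = 4

j = 4 (mod 19)


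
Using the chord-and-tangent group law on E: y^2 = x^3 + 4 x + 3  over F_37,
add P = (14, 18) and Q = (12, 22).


P != Q, so use the chord formula.
s = (y2 - y1) / (x2 - x1) = (4) / (35) mod 37 = 35
x3 = s^2 - x1 - x2 mod 37 = 35^2 - 14 - 12 = 15
y3 = s (x1 - x3) - y1 mod 37 = 35 * (14 - 15) - 18 = 21

P + Q = (15, 21)


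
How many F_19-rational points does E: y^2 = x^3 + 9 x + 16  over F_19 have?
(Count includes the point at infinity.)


For each x in F_19, count y with y^2 = x^3 + 9 x + 16 mod 19:
  x = 0: RHS = 16, y in [4, 15]  -> 2 point(s)
  x = 1: RHS = 7, y in [8, 11]  -> 2 point(s)
  x = 2: RHS = 4, y in [2, 17]  -> 2 point(s)
  x = 6: RHS = 1, y in [1, 18]  -> 2 point(s)
  x = 7: RHS = 4, y in [2, 17]  -> 2 point(s)
  x = 8: RHS = 11, y in [7, 12]  -> 2 point(s)
  x = 9: RHS = 9, y in [3, 16]  -> 2 point(s)
  x = 10: RHS = 4, y in [2, 17]  -> 2 point(s)
  x = 12: RHS = 9, y in [3, 16]  -> 2 point(s)
  x = 14: RHS = 17, y in [6, 13]  -> 2 point(s)
  x = 15: RHS = 11, y in [7, 12]  -> 2 point(s)
  x = 16: RHS = 0, y in [0]  -> 1 point(s)
  x = 17: RHS = 9, y in [3, 16]  -> 2 point(s)
  x = 18: RHS = 6, y in [5, 14]  -> 2 point(s)
Affine points: 27. Add the point at infinity: total = 28.

#E(F_19) = 28


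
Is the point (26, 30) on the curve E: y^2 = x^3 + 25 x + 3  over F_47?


Check whether y^2 = x^3 + 25 x + 3 (mod 47) for (x, y) = (26, 30).
LHS: y^2 = 30^2 mod 47 = 7
RHS: x^3 + 25 x + 3 = 26^3 + 25*26 + 3 mod 47 = 40
LHS != RHS

No, not on the curve


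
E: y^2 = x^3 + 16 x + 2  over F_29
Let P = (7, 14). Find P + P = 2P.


Doubling: s = (3 x1^2 + a) / (2 y1)
s = (3*7^2 + 16) / (2*14) mod 29 = 11
x3 = s^2 - 2 x1 mod 29 = 11^2 - 2*7 = 20
y3 = s (x1 - x3) - y1 mod 29 = 11 * (7 - 20) - 14 = 17

2P = (20, 17)


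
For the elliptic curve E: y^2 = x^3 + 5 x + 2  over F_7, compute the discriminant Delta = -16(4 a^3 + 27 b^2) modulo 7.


4 a^3 + 27 b^2 = 4*5^3 + 27*2^2 = 500 + 108 = 608
Delta = -16 * (608) = -9728
Delta mod 7 = 2

Delta = 2 (mod 7)


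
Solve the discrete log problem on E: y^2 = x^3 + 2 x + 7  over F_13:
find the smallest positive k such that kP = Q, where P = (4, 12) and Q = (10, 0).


Enumerate multiples of P until we hit Q = (10, 0):
  1P = (4, 12)
  2P = (6, 12)
  3P = (3, 1)
  4P = (10, 0)
Match found at i = 4.

k = 4


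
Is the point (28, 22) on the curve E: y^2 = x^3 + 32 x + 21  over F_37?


Check whether y^2 = x^3 + 32 x + 21 (mod 37) for (x, y) = (28, 22).
LHS: y^2 = 22^2 mod 37 = 3
RHS: x^3 + 32 x + 21 = 28^3 + 32*28 + 21 mod 37 = 3
LHS = RHS

Yes, on the curve


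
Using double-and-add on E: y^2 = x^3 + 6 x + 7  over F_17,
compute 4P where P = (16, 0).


k = 4 = 100_2 (binary, LSB first: 001)
Double-and-add from P = (16, 0):
  bit 0 = 0: acc unchanged = O
  bit 1 = 0: acc unchanged = O
  bit 2 = 1: acc = O + O = O

4P = O


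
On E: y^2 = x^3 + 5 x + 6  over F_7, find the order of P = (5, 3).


Compute successive multiples of P until we hit O:
  1P = (5, 3)
  2P = (6, 0)
  3P = (5, 4)
  4P = O

ord(P) = 4


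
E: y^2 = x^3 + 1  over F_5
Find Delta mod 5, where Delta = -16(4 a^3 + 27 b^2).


4 a^3 + 27 b^2 = 4*0^3 + 27*1^2 = 0 + 27 = 27
Delta = -16 * (27) = -432
Delta mod 5 = 3

Delta = 3 (mod 5)


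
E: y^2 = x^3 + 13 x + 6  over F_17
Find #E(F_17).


For each x in F_17, count y with y^2 = x^3 + 13 x + 6 mod 17:
  x = 3: RHS = 4, y in [2, 15]  -> 2 point(s)
  x = 5: RHS = 9, y in [3, 14]  -> 2 point(s)
  x = 7: RHS = 15, y in [7, 10]  -> 2 point(s)
  x = 9: RHS = 2, y in [6, 11]  -> 2 point(s)
  x = 11: RHS = 1, y in [1, 16]  -> 2 point(s)
  x = 13: RHS = 9, y in [3, 14]  -> 2 point(s)
  x = 14: RHS = 8, y in [5, 12]  -> 2 point(s)
  x = 16: RHS = 9, y in [3, 14]  -> 2 point(s)
Affine points: 16. Add the point at infinity: total = 17.

#E(F_17) = 17


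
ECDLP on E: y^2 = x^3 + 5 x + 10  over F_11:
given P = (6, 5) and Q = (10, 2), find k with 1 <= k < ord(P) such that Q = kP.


Enumerate multiples of P until we hit Q = (10, 2):
  1P = (6, 5)
  2P = (8, 1)
  3P = (1, 7)
  4P = (9, 5)
  5P = (7, 6)
  6P = (10, 2)
Match found at i = 6.

k = 6


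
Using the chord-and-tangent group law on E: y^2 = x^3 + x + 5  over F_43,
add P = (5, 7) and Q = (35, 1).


P != Q, so use the chord formula.
s = (y2 - y1) / (x2 - x1) = (37) / (30) mod 43 = 17
x3 = s^2 - x1 - x2 mod 43 = 17^2 - 5 - 35 = 34
y3 = s (x1 - x3) - y1 mod 43 = 17 * (5 - 34) - 7 = 16

P + Q = (34, 16)


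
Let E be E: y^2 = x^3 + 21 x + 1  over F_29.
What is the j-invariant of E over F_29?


Delta = -16(4 a^3 + 27 b^2) mod 29 = 1
-1728 * (4 a)^3 = -1728 * (4*21)^3 mod 29 = 24
j = 24 * 1^(-1) mod 29 = 24

j = 24 (mod 29)


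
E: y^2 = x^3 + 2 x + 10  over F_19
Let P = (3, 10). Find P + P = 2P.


Doubling: s = (3 x1^2 + a) / (2 y1)
s = (3*3^2 + 2) / (2*10) mod 19 = 10
x3 = s^2 - 2 x1 mod 19 = 10^2 - 2*3 = 18
y3 = s (x1 - x3) - y1 mod 19 = 10 * (3 - 18) - 10 = 11

2P = (18, 11)


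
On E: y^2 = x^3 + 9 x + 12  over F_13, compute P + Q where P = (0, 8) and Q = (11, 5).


P != Q, so use the chord formula.
s = (y2 - y1) / (x2 - x1) = (10) / (11) mod 13 = 8
x3 = s^2 - x1 - x2 mod 13 = 8^2 - 0 - 11 = 1
y3 = s (x1 - x3) - y1 mod 13 = 8 * (0 - 1) - 8 = 10

P + Q = (1, 10)


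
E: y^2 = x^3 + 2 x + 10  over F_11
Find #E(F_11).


For each x in F_11, count y with y^2 = x^3 + 2 x + 10 mod 11:
  x = 2: RHS = 0, y in [0]  -> 1 point(s)
  x = 4: RHS = 5, y in [4, 7]  -> 2 point(s)
  x = 7: RHS = 4, y in [2, 9]  -> 2 point(s)
  x = 9: RHS = 9, y in [3, 8]  -> 2 point(s)
Affine points: 7. Add the point at infinity: total = 8.

#E(F_11) = 8


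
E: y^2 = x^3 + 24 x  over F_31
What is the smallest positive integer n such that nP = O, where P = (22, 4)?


Compute successive multiples of P until we hit O:
  1P = (22, 4)
  2P = (28, 5)
  3P = (6, 9)
  4P = (10, 0)
  5P = (6, 22)
  6P = (28, 26)
  7P = (22, 27)
  8P = O

ord(P) = 8


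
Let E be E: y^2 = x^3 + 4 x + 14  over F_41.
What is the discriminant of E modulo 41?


4 a^3 + 27 b^2 = 4*4^3 + 27*14^2 = 256 + 5292 = 5548
Delta = -16 * (5548) = -88768
Delta mod 41 = 38

Delta = 38 (mod 41)


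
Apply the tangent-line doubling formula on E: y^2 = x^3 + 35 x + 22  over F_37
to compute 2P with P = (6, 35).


Doubling: s = (3 x1^2 + a) / (2 y1)
s = (3*6^2 + 35) / (2*35) mod 37 = 29
x3 = s^2 - 2 x1 mod 37 = 29^2 - 2*6 = 15
y3 = s (x1 - x3) - y1 mod 37 = 29 * (6 - 15) - 35 = 0

2P = (15, 0)


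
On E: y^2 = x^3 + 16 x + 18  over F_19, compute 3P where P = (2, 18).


k = 3 = 11_2 (binary, LSB first: 11)
Double-and-add from P = (2, 18):
  bit 0 = 1: acc = O + (2, 18) = (2, 18)
  bit 1 = 1: acc = (2, 18) + (2, 1) = O

3P = O


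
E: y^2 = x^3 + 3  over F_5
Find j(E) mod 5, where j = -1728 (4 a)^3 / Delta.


Delta = -16(4 a^3 + 27 b^2) mod 5 = 2
-1728 * (4 a)^3 = -1728 * (4*0)^3 mod 5 = 0
j = 0 * 2^(-1) mod 5 = 0

j = 0 (mod 5)


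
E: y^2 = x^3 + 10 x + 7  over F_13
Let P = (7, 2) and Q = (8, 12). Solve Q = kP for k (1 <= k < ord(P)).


Enumerate multiples of P until we hit Q = (8, 12):
  1P = (7, 2)
  2P = (8, 1)
  3P = (12, 3)
  4P = (6, 6)
  5P = (3, 8)
  6P = (2, 10)
  7P = (5, 0)
  8P = (2, 3)
  9P = (3, 5)
  10P = (6, 7)
  11P = (12, 10)
  12P = (8, 12)
Match found at i = 12.

k = 12


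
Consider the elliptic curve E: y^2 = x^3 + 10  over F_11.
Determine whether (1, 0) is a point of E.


Check whether y^2 = x^3 + 0 x + 10 (mod 11) for (x, y) = (1, 0).
LHS: y^2 = 0^2 mod 11 = 0
RHS: x^3 + 0 x + 10 = 1^3 + 0*1 + 10 mod 11 = 0
LHS = RHS

Yes, on the curve


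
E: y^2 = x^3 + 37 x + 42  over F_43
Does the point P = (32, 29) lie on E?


Check whether y^2 = x^3 + 37 x + 42 (mod 43) for (x, y) = (32, 29).
LHS: y^2 = 29^2 mod 43 = 24
RHS: x^3 + 37 x + 42 = 32^3 + 37*32 + 42 mod 43 = 24
LHS = RHS

Yes, on the curve


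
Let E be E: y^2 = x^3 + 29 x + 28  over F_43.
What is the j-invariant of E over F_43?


Delta = -16(4 a^3 + 27 b^2) mod 43 = 27
-1728 * (4 a)^3 = -1728 * (4*29)^3 mod 43 = 32
j = 32 * 27^(-1) mod 43 = 41

j = 41 (mod 43)


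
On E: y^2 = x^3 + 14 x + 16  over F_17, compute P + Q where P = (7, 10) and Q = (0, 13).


P != Q, so use the chord formula.
s = (y2 - y1) / (x2 - x1) = (3) / (10) mod 17 = 2
x3 = s^2 - x1 - x2 mod 17 = 2^2 - 7 - 0 = 14
y3 = s (x1 - x3) - y1 mod 17 = 2 * (7 - 14) - 10 = 10

P + Q = (14, 10)


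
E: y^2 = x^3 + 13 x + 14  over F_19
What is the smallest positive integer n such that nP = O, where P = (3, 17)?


Compute successive multiples of P until we hit O:
  1P = (3, 17)
  2P = (18, 0)
  3P = (3, 2)
  4P = O

ord(P) = 4


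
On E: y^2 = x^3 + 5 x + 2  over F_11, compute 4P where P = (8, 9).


k = 4 = 100_2 (binary, LSB first: 001)
Double-and-add from P = (8, 9):
  bit 0 = 0: acc unchanged = O
  bit 1 = 0: acc unchanged = O
  bit 2 = 1: acc = O + (8, 2) = (8, 2)

4P = (8, 2)


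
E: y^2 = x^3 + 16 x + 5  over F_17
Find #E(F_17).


For each x in F_17, count y with y^2 = x^3 + 16 x + 5 mod 17:
  x = 7: RHS = 1, y in [1, 16]  -> 2 point(s)
  x = 8: RHS = 16, y in [4, 13]  -> 2 point(s)
  x = 10: RHS = 9, y in [3, 14]  -> 2 point(s)
  x = 11: RHS = 16, y in [4, 13]  -> 2 point(s)
  x = 12: RHS = 4, y in [2, 15]  -> 2 point(s)
  x = 13: RHS = 13, y in [8, 9]  -> 2 point(s)
  x = 14: RHS = 15, y in [7, 10]  -> 2 point(s)
  x = 15: RHS = 16, y in [4, 13]  -> 2 point(s)
Affine points: 16. Add the point at infinity: total = 17.

#E(F_17) = 17


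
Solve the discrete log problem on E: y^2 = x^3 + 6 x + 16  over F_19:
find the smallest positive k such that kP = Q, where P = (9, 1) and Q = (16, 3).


Enumerate multiples of P until we hit Q = (16, 3):
  1P = (9, 1)
  2P = (2, 6)
  3P = (12, 12)
  4P = (3, 2)
  5P = (16, 16)
  6P = (11, 11)
  7P = (5, 0)
  8P = (11, 8)
  9P = (16, 3)
Match found at i = 9.

k = 9


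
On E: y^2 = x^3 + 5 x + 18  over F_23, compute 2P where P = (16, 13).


Doubling: s = (3 x1^2 + a) / (2 y1)
s = (3*16^2 + 5) / (2*13) mod 23 = 20
x3 = s^2 - 2 x1 mod 23 = 20^2 - 2*16 = 0
y3 = s (x1 - x3) - y1 mod 23 = 20 * (16 - 0) - 13 = 8

2P = (0, 8)


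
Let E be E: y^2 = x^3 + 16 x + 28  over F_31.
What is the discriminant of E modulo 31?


4 a^3 + 27 b^2 = 4*16^3 + 27*28^2 = 16384 + 21168 = 37552
Delta = -16 * (37552) = -600832
Delta mod 31 = 10

Delta = 10 (mod 31)


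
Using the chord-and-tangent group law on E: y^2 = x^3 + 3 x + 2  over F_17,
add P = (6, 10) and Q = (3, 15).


P != Q, so use the chord formula.
s = (y2 - y1) / (x2 - x1) = (5) / (14) mod 17 = 4
x3 = s^2 - x1 - x2 mod 17 = 4^2 - 6 - 3 = 7
y3 = s (x1 - x3) - y1 mod 17 = 4 * (6 - 7) - 10 = 3

P + Q = (7, 3)


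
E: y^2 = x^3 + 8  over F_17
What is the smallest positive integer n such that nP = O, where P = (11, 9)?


Compute successive multiples of P until we hit O:
  1P = (11, 9)
  2P = (14, 7)
  3P = (0, 12)
  4P = (2, 4)
  5P = (2, 13)
  6P = (0, 5)
  7P = (14, 10)
  8P = (11, 8)
  ... (continuing to 9P)
  9P = O

ord(P) = 9


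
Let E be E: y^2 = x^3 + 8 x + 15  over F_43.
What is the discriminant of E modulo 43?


4 a^3 + 27 b^2 = 4*8^3 + 27*15^2 = 2048 + 6075 = 8123
Delta = -16 * (8123) = -129968
Delta mod 43 = 21

Delta = 21 (mod 43)


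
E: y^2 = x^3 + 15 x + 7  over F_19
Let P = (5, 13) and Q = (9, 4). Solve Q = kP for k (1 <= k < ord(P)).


Enumerate multiples of P until we hit Q = (9, 4):
  1P = (5, 13)
  2P = (13, 9)
  3P = (6, 16)
  4P = (17, 8)
  5P = (1, 17)
  6P = (14, 15)
  7P = (16, 12)
  8P = (9, 15)
  9P = (10, 13)
  10P = (4, 6)
  11P = (2, 8)
  12P = (0, 8)
  13P = (15, 15)
  14P = (15, 4)
  15P = (0, 11)
  16P = (2, 11)
  17P = (4, 13)
  18P = (10, 6)
  19P = (9, 4)
Match found at i = 19.

k = 19


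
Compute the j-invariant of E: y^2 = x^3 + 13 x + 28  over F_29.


Delta = -16(4 a^3 + 27 b^2) mod 29 = 16
-1728 * (4 a)^3 = -1728 * (4*13)^3 mod 29 = 18
j = 18 * 16^(-1) mod 29 = 12

j = 12 (mod 29)


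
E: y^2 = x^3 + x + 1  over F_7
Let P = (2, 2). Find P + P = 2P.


Doubling: s = (3 x1^2 + a) / (2 y1)
s = (3*2^2 + 1) / (2*2) mod 7 = 5
x3 = s^2 - 2 x1 mod 7 = 5^2 - 2*2 = 0
y3 = s (x1 - x3) - y1 mod 7 = 5 * (2 - 0) - 2 = 1

2P = (0, 1)


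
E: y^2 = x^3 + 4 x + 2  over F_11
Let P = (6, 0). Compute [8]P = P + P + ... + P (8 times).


k = 8 = 1000_2 (binary, LSB first: 0001)
Double-and-add from P = (6, 0):
  bit 0 = 0: acc unchanged = O
  bit 1 = 0: acc unchanged = O
  bit 2 = 0: acc unchanged = O
  bit 3 = 1: acc = O + O = O

8P = O


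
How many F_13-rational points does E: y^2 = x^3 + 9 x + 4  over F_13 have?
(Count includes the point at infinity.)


For each x in F_13, count y with y^2 = x^3 + 9 x + 4 mod 13:
  x = 0: RHS = 4, y in [2, 11]  -> 2 point(s)
  x = 1: RHS = 1, y in [1, 12]  -> 2 point(s)
  x = 2: RHS = 4, y in [2, 11]  -> 2 point(s)
  x = 4: RHS = 0, y in [0]  -> 1 point(s)
  x = 6: RHS = 1, y in [1, 12]  -> 2 point(s)
  x = 8: RHS = 3, y in [4, 9]  -> 2 point(s)
  x = 11: RHS = 4, y in [2, 11]  -> 2 point(s)
Affine points: 13. Add the point at infinity: total = 14.

#E(F_13) = 14


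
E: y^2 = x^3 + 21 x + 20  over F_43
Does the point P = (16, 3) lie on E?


Check whether y^2 = x^3 + 21 x + 20 (mod 43) for (x, y) = (16, 3).
LHS: y^2 = 3^2 mod 43 = 9
RHS: x^3 + 21 x + 20 = 16^3 + 21*16 + 20 mod 43 = 23
LHS != RHS

No, not on the curve


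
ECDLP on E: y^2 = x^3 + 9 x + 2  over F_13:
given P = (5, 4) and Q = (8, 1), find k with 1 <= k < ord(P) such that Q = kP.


Enumerate multiples of P until we hit Q = (8, 1):
  1P = (5, 4)
  2P = (6, 5)
  3P = (3, 11)
  4P = (1, 8)
  5P = (8, 12)
  6P = (10, 0)
  7P = (8, 1)
Match found at i = 7.

k = 7


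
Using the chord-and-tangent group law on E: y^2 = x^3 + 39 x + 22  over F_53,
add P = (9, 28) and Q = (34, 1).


P != Q, so use the chord formula.
s = (y2 - y1) / (x2 - x1) = (26) / (25) mod 53 = 18
x3 = s^2 - x1 - x2 mod 53 = 18^2 - 9 - 34 = 16
y3 = s (x1 - x3) - y1 mod 53 = 18 * (9 - 16) - 28 = 5

P + Q = (16, 5)


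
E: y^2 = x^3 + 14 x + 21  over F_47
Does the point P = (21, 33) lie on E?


Check whether y^2 = x^3 + 14 x + 21 (mod 47) for (x, y) = (21, 33).
LHS: y^2 = 33^2 mod 47 = 8
RHS: x^3 + 14 x + 21 = 21^3 + 14*21 + 21 mod 47 = 35
LHS != RHS

No, not on the curve


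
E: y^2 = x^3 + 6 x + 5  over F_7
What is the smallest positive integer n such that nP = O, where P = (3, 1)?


Compute successive multiples of P until we hit O:
  1P = (3, 1)
  2P = (2, 5)
  3P = (4, 3)
  4P = (4, 4)
  5P = (2, 2)
  6P = (3, 6)
  7P = O

ord(P) = 7


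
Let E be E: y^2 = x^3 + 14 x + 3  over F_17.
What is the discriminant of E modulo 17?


4 a^3 + 27 b^2 = 4*14^3 + 27*3^2 = 10976 + 243 = 11219
Delta = -16 * (11219) = -179504
Delta mod 17 = 16

Delta = 16 (mod 17)


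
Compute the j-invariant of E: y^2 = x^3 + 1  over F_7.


Delta = -16(4 a^3 + 27 b^2) mod 7 = 2
-1728 * (4 a)^3 = -1728 * (4*0)^3 mod 7 = 0
j = 0 * 2^(-1) mod 7 = 0

j = 0 (mod 7)


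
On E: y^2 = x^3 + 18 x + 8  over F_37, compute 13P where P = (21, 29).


k = 13 = 1101_2 (binary, LSB first: 1011)
Double-and-add from P = (21, 29):
  bit 0 = 1: acc = O + (21, 29) = (21, 29)
  bit 1 = 0: acc unchanged = (21, 29)
  bit 2 = 1: acc = (21, 29) + (34, 36) = (9, 23)
  bit 3 = 1: acc = (9, 23) + (22, 27) = (5, 1)

13P = (5, 1)


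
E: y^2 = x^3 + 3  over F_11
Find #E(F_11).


For each x in F_11, count y with y^2 = x^3 + 0 x + 3 mod 11:
  x = 0: RHS = 3, y in [5, 6]  -> 2 point(s)
  x = 1: RHS = 4, y in [2, 9]  -> 2 point(s)
  x = 2: RHS = 0, y in [0]  -> 1 point(s)
  x = 4: RHS = 1, y in [1, 10]  -> 2 point(s)
  x = 7: RHS = 5, y in [4, 7]  -> 2 point(s)
  x = 8: RHS = 9, y in [3, 8]  -> 2 point(s)
Affine points: 11. Add the point at infinity: total = 12.

#E(F_11) = 12


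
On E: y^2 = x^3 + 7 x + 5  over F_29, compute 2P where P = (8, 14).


Doubling: s = (3 x1^2 + a) / (2 y1)
s = (3*8^2 + 7) / (2*14) mod 29 = 4
x3 = s^2 - 2 x1 mod 29 = 4^2 - 2*8 = 0
y3 = s (x1 - x3) - y1 mod 29 = 4 * (8 - 0) - 14 = 18

2P = (0, 18)


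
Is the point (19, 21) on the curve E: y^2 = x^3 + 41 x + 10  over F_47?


Check whether y^2 = x^3 + 41 x + 10 (mod 47) for (x, y) = (19, 21).
LHS: y^2 = 21^2 mod 47 = 18
RHS: x^3 + 41 x + 10 = 19^3 + 41*19 + 10 mod 47 = 34
LHS != RHS

No, not on the curve


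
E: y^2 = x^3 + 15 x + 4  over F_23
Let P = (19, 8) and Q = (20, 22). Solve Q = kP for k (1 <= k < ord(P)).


Enumerate multiples of P until we hit Q = (20, 22):
  1P = (19, 8)
  2P = (20, 1)
  3P = (10, 21)
  4P = (10, 2)
  5P = (20, 22)
Match found at i = 5.

k = 5


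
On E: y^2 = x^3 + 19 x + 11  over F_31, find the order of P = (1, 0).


Compute successive multiples of P until we hit O:
  1P = (1, 0)
  2P = O

ord(P) = 2


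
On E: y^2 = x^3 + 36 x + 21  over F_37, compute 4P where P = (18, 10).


k = 4 = 100_2 (binary, LSB first: 001)
Double-and-add from P = (18, 10):
  bit 0 = 0: acc unchanged = O
  bit 1 = 0: acc unchanged = O
  bit 2 = 1: acc = O + (26, 12) = (26, 12)

4P = (26, 12)


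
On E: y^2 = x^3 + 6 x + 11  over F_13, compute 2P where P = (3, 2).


Doubling: s = (3 x1^2 + a) / (2 y1)
s = (3*3^2 + 6) / (2*2) mod 13 = 5
x3 = s^2 - 2 x1 mod 13 = 5^2 - 2*3 = 6
y3 = s (x1 - x3) - y1 mod 13 = 5 * (3 - 6) - 2 = 9

2P = (6, 9)


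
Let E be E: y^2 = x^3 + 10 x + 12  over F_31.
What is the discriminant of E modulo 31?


4 a^3 + 27 b^2 = 4*10^3 + 27*12^2 = 4000 + 3888 = 7888
Delta = -16 * (7888) = -126208
Delta mod 31 = 24

Delta = 24 (mod 31)


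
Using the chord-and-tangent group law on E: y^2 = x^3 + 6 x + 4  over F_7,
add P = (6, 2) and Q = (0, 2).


P != Q, so use the chord formula.
s = (y2 - y1) / (x2 - x1) = (0) / (1) mod 7 = 0
x3 = s^2 - x1 - x2 mod 7 = 0^2 - 6 - 0 = 1
y3 = s (x1 - x3) - y1 mod 7 = 0 * (6 - 1) - 2 = 5

P + Q = (1, 5)


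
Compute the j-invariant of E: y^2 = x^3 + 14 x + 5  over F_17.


Delta = -16(4 a^3 + 27 b^2) mod 17 = 6
-1728 * (4 a)^3 = -1728 * (4*14)^3 mod 17 = 2
j = 2 * 6^(-1) mod 17 = 6

j = 6 (mod 17)


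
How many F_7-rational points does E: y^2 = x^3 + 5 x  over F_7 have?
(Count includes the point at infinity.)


For each x in F_7, count y with y^2 = x^3 + 5 x + 0 mod 7:
  x = 0: RHS = 0, y in [0]  -> 1 point(s)
  x = 2: RHS = 4, y in [2, 5]  -> 2 point(s)
  x = 3: RHS = 0, y in [0]  -> 1 point(s)
  x = 4: RHS = 0, y in [0]  -> 1 point(s)
  x = 6: RHS = 1, y in [1, 6]  -> 2 point(s)
Affine points: 7. Add the point at infinity: total = 8.

#E(F_7) = 8


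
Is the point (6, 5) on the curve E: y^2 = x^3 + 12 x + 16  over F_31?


Check whether y^2 = x^3 + 12 x + 16 (mod 31) for (x, y) = (6, 5).
LHS: y^2 = 5^2 mod 31 = 25
RHS: x^3 + 12 x + 16 = 6^3 + 12*6 + 16 mod 31 = 25
LHS = RHS

Yes, on the curve


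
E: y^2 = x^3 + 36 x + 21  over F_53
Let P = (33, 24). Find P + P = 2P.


Doubling: s = (3 x1^2 + a) / (2 y1)
s = (3*33^2 + 36) / (2*24) mod 53 = 39
x3 = s^2 - 2 x1 mod 53 = 39^2 - 2*33 = 24
y3 = s (x1 - x3) - y1 mod 53 = 39 * (33 - 24) - 24 = 9

2P = (24, 9)


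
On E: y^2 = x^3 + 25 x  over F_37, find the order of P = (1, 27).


Compute successive multiples of P until we hit O:
  1P = (1, 27)
  2P = (34, 34)
  3P = (12, 20)
  4P = (3, 18)
  5P = (7, 0)
  6P = (3, 19)
  7P = (12, 17)
  8P = (34, 3)
  ... (continuing to 10P)
  10P = O

ord(P) = 10


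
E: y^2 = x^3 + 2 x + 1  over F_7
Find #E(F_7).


For each x in F_7, count y with y^2 = x^3 + 2 x + 1 mod 7:
  x = 0: RHS = 1, y in [1, 6]  -> 2 point(s)
  x = 1: RHS = 4, y in [2, 5]  -> 2 point(s)
Affine points: 4. Add the point at infinity: total = 5.

#E(F_7) = 5


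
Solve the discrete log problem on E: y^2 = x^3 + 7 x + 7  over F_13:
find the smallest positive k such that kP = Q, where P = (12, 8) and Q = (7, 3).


Enumerate multiples of P until we hit Q = (7, 3):
  1P = (12, 8)
  2P = (3, 9)
  3P = (7, 3)
Match found at i = 3.

k = 3


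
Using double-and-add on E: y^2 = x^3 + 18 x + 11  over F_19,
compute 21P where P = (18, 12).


k = 21 = 10101_2 (binary, LSB first: 10101)
Double-and-add from P = (18, 12):
  bit 0 = 1: acc = O + (18, 12) = (18, 12)
  bit 1 = 0: acc unchanged = (18, 12)
  bit 2 = 1: acc = (18, 12) + (17, 10) = (7, 10)
  bit 3 = 0: acc unchanged = (7, 10)
  bit 4 = 1: acc = (7, 10) + (2, 6) = (0, 7)

21P = (0, 7)


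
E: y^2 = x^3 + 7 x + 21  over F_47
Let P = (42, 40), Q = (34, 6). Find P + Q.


P != Q, so use the chord formula.
s = (y2 - y1) / (x2 - x1) = (13) / (39) mod 47 = 16
x3 = s^2 - x1 - x2 mod 47 = 16^2 - 42 - 34 = 39
y3 = s (x1 - x3) - y1 mod 47 = 16 * (42 - 39) - 40 = 8

P + Q = (39, 8)


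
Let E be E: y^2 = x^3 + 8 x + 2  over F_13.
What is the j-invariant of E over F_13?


Delta = -16(4 a^3 + 27 b^2) mod 13 = 6
-1728 * (4 a)^3 = -1728 * (4*8)^3 mod 13 = 8
j = 8 * 6^(-1) mod 13 = 10

j = 10 (mod 13)


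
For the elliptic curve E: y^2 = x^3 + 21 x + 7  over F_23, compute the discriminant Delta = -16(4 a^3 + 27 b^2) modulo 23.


4 a^3 + 27 b^2 = 4*21^3 + 27*7^2 = 37044 + 1323 = 38367
Delta = -16 * (38367) = -613872
Delta mod 23 = 21

Delta = 21 (mod 23)


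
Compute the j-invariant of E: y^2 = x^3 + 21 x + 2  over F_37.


Delta = -16(4 a^3 + 27 b^2) mod 37 = 10
-1728 * (4 a)^3 = -1728 * (4*21)^3 mod 37 = 11
j = 11 * 10^(-1) mod 37 = 27

j = 27 (mod 37)
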